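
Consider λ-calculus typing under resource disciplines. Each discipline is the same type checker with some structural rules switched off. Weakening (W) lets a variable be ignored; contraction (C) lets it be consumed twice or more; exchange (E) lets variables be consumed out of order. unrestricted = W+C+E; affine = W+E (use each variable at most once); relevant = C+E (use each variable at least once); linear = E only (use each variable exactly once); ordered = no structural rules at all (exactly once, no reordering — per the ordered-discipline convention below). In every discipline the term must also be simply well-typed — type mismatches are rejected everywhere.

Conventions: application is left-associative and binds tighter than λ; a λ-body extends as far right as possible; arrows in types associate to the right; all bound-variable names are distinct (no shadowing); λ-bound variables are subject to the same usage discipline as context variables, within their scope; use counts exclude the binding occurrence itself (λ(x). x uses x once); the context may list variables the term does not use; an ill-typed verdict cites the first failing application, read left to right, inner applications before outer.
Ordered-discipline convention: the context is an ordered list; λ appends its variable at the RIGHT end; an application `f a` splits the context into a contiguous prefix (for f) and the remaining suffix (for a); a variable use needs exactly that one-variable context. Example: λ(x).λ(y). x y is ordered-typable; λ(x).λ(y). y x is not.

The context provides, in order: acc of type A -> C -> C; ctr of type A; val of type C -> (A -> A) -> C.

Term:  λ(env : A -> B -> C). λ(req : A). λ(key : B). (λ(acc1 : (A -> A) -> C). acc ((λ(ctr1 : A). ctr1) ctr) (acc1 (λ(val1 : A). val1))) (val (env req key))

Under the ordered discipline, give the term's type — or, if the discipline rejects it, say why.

term : (A -> B -> C) -> A -> B -> C
use counts: acc=1, ctr=1, val=1, env (bound)=1, req (bound)=1, key (bound)=1, acc1 (bound)=1, ctr1 (bound)=1, val1 (bound)=1
order of uses: acc, ctr1, ctr, acc1, val1, val, env, req, key
typing: well-typed — term : (A -> B -> C) -> A -> B -> C
all disciplines: ordered ✓; linear ✓; affine ✓; relevant ✓; unrestricted ✓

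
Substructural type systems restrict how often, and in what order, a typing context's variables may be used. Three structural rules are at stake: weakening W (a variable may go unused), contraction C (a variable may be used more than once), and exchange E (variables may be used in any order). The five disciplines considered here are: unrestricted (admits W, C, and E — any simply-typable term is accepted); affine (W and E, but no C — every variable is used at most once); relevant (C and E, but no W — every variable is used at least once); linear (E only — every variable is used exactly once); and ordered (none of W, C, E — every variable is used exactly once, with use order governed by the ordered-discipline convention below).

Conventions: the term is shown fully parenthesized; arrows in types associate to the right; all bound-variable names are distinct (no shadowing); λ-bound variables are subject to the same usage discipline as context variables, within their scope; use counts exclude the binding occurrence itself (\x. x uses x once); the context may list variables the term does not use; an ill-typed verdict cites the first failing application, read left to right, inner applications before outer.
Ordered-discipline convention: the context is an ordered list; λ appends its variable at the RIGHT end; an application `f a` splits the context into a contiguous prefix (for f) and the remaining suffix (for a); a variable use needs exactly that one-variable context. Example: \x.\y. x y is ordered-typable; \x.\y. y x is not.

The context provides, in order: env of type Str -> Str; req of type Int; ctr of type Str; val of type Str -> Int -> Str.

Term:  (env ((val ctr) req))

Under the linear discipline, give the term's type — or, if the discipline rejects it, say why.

term : Str
counts: env ×1; req ×1; ctr ×1; val ×1
left-to-right use order: env, val, ctr, req
typing: well-typed — term : Str
summary: ordered ✗ | linear ✓ | affine ✓ | relevant ✓ | unrestricted ✓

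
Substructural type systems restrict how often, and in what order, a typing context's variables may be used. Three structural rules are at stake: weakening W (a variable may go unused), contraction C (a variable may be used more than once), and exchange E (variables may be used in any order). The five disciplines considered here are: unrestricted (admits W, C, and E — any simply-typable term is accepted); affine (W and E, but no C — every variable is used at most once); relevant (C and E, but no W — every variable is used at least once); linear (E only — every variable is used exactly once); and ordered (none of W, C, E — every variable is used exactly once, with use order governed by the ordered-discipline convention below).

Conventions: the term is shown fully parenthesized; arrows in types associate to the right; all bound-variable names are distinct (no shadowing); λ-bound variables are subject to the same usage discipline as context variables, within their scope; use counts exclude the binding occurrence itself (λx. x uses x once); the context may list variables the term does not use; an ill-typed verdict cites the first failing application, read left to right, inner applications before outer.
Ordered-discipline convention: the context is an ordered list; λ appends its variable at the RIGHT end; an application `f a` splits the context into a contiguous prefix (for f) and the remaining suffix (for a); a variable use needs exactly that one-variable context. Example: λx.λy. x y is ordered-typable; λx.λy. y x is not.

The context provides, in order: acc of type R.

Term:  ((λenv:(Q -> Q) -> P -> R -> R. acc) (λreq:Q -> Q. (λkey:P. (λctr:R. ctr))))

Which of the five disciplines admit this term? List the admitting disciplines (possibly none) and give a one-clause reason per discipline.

admitted in: affine, unrestricted
counts: acc: 1; env [bound]: 0; req [bound]: 0; key [bound]: 0; ctr [bound]: 1
uses in reading order: acc, ctr
typing: well-typed — term : R
ordered: ✗ — needs weakening: env, req, key unused
linear: ✗ — needs weakening: env, req, key unused
affine: ✓ — none of acc, env, req, key, ctr used more than once
relevant: ✗ — needs weakening: env, req, key unused
unrestricted: ✓ — simply typable at R; W, C, E all held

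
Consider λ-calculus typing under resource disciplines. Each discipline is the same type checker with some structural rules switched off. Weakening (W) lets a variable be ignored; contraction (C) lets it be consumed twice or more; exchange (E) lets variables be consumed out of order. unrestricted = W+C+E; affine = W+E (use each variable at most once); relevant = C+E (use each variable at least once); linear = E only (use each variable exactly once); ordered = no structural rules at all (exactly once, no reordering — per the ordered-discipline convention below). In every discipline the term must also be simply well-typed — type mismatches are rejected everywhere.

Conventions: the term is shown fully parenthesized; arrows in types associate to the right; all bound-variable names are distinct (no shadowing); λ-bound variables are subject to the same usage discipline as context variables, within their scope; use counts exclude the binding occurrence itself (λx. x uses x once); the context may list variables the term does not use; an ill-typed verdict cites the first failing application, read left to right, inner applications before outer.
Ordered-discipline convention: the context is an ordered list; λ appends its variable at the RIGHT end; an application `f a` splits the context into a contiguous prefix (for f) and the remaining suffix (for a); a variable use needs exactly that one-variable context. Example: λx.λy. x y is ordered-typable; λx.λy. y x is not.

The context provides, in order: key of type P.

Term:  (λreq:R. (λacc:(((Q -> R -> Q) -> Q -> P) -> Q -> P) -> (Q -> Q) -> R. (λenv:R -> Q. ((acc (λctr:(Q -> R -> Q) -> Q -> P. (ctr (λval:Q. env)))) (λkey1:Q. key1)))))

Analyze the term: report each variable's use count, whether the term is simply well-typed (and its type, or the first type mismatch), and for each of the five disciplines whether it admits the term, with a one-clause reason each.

variable uses: key ×0, req [bound] ×0, acc [bound] ×1, env [bound] ×1, ctr [bound] ×1, val [bound] ×0, key1 [bound] ×1
order of uses: acc, ctr, env, key1
typing: ✓ — R -> ((((Q -> R -> Q) -> Q -> P) -> Q -> P) -> (Q -> Q) -> R) -> (R -> Q) -> R
ordered: ✗ — key, req, val never used (weakening)
linear: ✗ — key, req, val never used (weakening)
affine: ✓ — no duplicate uses among key, req, acc, env, ctr, val, key1
relevant: ✗ — key, req, val never used (weakening)
unrestricted: ✓ — well-typed at R -> ((((Q -> R -> Q) -> Q -> P) -> Q -> P) -> (Q -> Q) -> R) -> (R -> Q) -> R; no restrictions here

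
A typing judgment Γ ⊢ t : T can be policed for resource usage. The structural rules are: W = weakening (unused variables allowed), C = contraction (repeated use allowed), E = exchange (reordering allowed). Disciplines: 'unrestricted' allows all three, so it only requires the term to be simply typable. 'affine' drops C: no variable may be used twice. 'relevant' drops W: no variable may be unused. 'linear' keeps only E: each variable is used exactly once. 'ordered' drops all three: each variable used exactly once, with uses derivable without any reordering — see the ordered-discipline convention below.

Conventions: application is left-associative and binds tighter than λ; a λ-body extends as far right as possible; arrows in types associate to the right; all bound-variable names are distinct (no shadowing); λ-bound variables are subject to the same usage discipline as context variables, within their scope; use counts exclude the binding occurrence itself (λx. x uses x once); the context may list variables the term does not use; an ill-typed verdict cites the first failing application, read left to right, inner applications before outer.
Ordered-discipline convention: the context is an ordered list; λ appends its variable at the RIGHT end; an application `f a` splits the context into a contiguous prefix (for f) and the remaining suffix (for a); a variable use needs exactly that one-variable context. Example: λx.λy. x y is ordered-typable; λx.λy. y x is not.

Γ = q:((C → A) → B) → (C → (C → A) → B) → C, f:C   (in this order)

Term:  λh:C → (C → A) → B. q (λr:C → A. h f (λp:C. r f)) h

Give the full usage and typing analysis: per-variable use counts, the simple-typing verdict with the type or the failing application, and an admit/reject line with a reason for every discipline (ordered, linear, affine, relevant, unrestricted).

variable uses: q: 1×, f: 2×, h (λ-bound): 2×, r (λ-bound): 1×, p (λ-bound): 0×
left-to-right use order: q, h, f, r, f, h
typing: well-typed — term : (C → (C → A) → B) → C
ordered: ✗ — repeated use of f ×2, h ×2; unused: p — weakening required
linear: ✗ — repeated use of f ×2, h ×2; unused: p — weakening required
affine: ✗ — repeated use of f ×2, h ×2
relevant: ✗ — unused: p — weakening required
unrestricted: ✓ — well-typed at (C → (C → A) → B) → C; no restrictions here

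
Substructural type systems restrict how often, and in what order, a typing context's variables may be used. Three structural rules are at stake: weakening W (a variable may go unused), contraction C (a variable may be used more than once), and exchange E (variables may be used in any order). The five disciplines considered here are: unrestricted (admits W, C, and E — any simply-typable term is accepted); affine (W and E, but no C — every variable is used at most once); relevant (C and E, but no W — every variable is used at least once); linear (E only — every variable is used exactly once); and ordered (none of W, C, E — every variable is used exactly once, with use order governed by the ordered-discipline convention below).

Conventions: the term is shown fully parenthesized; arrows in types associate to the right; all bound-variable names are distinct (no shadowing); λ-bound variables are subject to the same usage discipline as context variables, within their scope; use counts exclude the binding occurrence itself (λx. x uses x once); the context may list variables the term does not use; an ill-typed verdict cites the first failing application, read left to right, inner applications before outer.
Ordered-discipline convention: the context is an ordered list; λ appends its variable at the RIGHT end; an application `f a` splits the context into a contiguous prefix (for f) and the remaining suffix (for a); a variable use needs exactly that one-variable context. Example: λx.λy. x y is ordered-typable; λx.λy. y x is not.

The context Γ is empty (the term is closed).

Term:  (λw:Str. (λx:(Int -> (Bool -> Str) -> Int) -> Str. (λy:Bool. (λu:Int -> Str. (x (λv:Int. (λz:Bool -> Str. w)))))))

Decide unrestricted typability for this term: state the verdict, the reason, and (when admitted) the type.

no — the type mismatch rejects it
variable uses: w (λ-bound) ×1, x (λ-bound) ×1, y (λ-bound) ×0, u (λ-bound) ×0, v (λ-bound) ×0, z (λ-bound) ×0
uses in reading order: x, w
typing: ill-typed: an application expects Int -> (Bool -> Str) -> Int but receives Int -> (Bool -> Str) -> Str
per-discipline verdicts: ordered ✗; linear ✗; affine ✗; relevant ✗; unrestricted ✗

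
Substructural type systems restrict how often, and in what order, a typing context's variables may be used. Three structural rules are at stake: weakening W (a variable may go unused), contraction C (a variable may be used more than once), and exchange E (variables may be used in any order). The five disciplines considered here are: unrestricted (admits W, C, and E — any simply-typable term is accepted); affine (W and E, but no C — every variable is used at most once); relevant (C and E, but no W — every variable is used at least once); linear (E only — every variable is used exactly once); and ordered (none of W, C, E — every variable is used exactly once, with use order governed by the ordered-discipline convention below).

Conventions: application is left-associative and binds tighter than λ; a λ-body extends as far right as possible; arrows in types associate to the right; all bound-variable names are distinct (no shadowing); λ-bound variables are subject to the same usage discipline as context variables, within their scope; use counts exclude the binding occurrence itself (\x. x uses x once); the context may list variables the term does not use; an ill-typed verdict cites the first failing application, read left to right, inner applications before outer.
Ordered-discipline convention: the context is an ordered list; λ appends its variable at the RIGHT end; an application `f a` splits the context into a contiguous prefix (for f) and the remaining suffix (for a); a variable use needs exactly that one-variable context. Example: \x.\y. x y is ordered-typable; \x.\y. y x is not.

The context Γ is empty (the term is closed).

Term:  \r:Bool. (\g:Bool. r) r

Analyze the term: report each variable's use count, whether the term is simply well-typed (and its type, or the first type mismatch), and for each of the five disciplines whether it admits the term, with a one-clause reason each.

variable uses: r (bound)=2; g (bound)=0
uses in reading order: r, r
typing: well-typed at Bool → Bool
ordered ✗ (uses contraction: r ×2; needs weakening: g unused)
linear ✗ (uses contraction: r ×2; needs weakening: g unused)
affine ✗ (uses contraction: r ×2)
relevant ✗ (needs weakening: g unused)
unrestricted ✓ (typability at Bool → Bool is all that's needed)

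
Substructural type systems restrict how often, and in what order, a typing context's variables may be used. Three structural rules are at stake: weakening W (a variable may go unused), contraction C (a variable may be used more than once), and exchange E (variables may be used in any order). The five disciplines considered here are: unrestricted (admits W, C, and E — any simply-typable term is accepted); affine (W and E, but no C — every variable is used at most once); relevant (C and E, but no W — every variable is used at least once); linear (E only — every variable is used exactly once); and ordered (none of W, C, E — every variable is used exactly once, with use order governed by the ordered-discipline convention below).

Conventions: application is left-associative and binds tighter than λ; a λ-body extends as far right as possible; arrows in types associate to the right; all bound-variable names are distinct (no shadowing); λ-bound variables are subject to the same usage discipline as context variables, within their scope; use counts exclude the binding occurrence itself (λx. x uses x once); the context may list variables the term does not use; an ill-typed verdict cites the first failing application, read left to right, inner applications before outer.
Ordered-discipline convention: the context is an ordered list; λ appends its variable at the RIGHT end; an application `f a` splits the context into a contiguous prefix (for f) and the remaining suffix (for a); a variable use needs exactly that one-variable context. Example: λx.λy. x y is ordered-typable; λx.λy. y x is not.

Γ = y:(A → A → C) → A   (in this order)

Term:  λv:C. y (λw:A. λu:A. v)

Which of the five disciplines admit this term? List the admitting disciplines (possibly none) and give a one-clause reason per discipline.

accepted by: affine, unrestricted
use counts: y: 1; v (λ-bound): 1; w (λ-bound): 0; u (λ-bound): 0
uses in reading order: y, v
typing: well-typed — term : C → A
ordered ✗ (needs weakening: w, u unused)
linear ✗ (needs weakening: w, u unused)
affine ✓ (none of y, v, w, u used more than once)
relevant ✗ (needs weakening: w, u unused)
unrestricted ✓ (well-typed at C → A; no restrictions here)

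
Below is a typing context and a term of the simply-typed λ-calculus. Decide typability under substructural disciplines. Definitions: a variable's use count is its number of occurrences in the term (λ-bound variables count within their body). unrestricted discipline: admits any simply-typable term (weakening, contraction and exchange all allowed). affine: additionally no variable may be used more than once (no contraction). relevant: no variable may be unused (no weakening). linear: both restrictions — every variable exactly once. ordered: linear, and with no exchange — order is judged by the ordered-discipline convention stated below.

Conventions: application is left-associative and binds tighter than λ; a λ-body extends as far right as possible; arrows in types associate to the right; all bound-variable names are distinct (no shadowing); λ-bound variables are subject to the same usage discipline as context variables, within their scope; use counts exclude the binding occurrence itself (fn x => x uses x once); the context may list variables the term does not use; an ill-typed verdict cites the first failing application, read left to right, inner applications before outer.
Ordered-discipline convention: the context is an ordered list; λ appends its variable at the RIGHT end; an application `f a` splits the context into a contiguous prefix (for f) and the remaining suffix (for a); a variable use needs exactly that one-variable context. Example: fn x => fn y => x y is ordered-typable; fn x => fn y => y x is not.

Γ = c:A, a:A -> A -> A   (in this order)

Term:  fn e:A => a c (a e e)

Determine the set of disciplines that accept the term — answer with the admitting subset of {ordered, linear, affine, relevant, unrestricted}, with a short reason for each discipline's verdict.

accepted by: relevant, unrestricted
usage: c: 1×, a: 2×, e (λ-bound): 2×
order of uses: a, c, a, e, e
typing: ✓ — A -> A
ordered: ✗, uses contraction: a ×2, e ×2
linear: ✗, uses contraction: a ×2, e ×2
affine: ✗, uses contraction: a ×2, e ×2
relevant: ✓, every one of c, a, e appears
unrestricted: ✓, simply typable at A -> A; W, C, E all held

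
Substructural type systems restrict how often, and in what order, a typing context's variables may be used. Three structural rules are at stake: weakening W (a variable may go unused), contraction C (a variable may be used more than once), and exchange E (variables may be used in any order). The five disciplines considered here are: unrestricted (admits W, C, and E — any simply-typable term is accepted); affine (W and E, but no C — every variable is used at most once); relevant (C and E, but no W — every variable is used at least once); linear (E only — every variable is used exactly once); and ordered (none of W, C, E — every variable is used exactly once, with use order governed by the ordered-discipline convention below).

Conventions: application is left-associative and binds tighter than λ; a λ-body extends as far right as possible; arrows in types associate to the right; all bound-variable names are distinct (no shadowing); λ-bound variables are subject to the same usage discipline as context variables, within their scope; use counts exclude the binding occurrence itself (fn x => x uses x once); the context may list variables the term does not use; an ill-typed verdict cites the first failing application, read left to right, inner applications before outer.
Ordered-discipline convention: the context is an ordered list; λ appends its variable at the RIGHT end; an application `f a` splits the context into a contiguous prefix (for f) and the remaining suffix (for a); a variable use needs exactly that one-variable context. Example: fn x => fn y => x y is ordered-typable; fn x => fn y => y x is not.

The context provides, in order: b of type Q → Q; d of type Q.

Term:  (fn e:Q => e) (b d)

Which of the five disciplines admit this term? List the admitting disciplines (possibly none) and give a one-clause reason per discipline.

admitting disciplines: ordered, linear, affine, relevant, unrestricted
counts: b: 1, d: 1, e (bound): 1
left-to-right use order: e, b, d
typing: well-typed — term : Q
ordered: ✓ — one use each (b, d, e); ordered split holds
linear: ✓ — exactly-once usage across b, d, e
affine: ✓ — at most one use each (b, d, e)
relevant: ✓ — every one of b, d, e appears
unrestricted: ✓ — typability at Q is all that's needed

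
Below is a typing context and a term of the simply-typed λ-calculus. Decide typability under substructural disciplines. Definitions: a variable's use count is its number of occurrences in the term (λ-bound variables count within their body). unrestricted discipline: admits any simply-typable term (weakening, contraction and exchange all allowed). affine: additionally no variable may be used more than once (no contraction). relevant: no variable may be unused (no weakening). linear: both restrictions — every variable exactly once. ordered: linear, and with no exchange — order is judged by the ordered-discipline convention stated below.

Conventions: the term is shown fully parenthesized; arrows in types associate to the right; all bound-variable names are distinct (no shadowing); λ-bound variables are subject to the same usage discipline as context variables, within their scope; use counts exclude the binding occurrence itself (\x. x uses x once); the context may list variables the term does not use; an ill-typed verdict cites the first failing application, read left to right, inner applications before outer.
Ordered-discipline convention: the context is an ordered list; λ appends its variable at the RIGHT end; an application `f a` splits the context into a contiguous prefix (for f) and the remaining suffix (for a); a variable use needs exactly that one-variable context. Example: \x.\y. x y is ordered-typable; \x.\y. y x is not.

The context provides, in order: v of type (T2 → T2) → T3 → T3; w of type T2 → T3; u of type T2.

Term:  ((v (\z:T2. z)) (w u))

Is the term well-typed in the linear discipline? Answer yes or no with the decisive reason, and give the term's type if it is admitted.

yes — each of v, w, u, z used exactly once; term : T3
use counts: v ×1; w ×1; u ×1; z (λ-bound) ×1
left-to-right use order: v, z, w, u
typing: ✓ — T3
per-discipline verdicts: ordered ✓; linear ✓; affine ✓; relevant ✓; unrestricted ✓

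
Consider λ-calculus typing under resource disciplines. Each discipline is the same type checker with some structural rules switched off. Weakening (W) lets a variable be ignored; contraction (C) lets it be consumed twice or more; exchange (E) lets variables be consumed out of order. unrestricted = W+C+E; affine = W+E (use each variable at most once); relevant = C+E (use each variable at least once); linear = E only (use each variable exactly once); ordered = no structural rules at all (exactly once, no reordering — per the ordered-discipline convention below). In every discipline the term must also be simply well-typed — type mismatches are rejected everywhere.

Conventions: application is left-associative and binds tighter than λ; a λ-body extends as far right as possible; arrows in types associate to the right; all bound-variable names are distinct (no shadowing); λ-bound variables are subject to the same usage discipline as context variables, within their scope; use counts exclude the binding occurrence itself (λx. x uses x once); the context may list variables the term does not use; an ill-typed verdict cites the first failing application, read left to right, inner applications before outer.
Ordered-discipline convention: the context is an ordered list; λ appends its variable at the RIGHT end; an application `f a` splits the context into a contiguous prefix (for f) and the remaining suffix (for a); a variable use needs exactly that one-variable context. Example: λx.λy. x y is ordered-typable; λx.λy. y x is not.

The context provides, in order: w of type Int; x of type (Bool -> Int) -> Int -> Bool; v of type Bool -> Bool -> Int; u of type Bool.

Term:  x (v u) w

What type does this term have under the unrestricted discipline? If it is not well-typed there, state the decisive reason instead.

term : Bool
counts: w=1, x=1, v=1, u=1
uses in reading order: x, v, u, w
typing: ✓ — Bool
all disciplines: ordered ✗; linear ✓; affine ✓; relevant ✓; unrestricted ✓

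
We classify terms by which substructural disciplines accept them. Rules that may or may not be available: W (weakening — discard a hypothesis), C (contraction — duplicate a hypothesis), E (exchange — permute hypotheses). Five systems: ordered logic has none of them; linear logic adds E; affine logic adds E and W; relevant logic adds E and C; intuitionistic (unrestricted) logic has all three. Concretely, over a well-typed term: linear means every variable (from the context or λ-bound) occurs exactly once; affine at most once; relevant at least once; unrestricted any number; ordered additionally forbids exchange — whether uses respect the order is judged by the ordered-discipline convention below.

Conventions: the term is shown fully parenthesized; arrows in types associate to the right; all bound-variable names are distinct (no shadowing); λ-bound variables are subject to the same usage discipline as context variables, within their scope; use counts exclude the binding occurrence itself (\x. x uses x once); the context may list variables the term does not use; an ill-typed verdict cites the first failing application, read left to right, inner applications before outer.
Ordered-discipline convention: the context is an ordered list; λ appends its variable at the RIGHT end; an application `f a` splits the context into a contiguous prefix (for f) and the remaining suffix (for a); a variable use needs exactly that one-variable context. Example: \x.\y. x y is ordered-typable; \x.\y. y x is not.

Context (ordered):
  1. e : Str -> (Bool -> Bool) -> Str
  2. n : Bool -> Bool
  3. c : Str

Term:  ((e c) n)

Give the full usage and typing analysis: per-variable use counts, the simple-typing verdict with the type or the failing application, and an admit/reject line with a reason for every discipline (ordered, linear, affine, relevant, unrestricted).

counts: e: 1×; n: 1×; c: 1×
left-to-right use order: e, c, n
typing: ✓ — Str
ordered: ✗ — no contiguous prefix/suffix split fits e, c, n
linear: ✓ — each of e, n, c used exactly once
affine: ✓ — e, n, c: no repeats, contraction unneeded
relevant: ✓ — none of e, n, c goes unused
unrestricted: ✓ — type-checks (Str) and nothing is barred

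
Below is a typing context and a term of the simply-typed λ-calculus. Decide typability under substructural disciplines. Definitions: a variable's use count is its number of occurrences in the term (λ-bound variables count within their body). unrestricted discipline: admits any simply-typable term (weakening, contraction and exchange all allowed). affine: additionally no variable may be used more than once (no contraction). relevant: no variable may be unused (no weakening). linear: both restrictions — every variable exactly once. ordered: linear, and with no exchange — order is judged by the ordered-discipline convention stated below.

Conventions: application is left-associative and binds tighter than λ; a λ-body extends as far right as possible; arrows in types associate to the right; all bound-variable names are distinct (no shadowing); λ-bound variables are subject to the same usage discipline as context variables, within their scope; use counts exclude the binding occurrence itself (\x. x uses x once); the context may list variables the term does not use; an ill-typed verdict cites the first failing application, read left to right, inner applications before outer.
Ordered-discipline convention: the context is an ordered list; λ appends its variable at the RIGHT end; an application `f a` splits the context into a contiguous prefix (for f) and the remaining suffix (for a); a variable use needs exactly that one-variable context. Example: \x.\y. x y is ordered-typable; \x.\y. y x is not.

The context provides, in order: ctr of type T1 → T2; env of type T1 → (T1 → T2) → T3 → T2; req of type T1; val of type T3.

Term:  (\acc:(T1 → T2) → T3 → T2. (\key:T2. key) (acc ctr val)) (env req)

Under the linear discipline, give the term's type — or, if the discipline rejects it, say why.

term : T2
variable uses: ctr=1, env=1, req=1, val=1, acc (bound)=1, key (bound)=1
use order (left to right): key, acc, ctr, val, env, req
typing: well-typed at T2
across the five disciplines: ordered ✗ | linear ✓ | affine ✓ | relevant ✓ | unrestricted ✓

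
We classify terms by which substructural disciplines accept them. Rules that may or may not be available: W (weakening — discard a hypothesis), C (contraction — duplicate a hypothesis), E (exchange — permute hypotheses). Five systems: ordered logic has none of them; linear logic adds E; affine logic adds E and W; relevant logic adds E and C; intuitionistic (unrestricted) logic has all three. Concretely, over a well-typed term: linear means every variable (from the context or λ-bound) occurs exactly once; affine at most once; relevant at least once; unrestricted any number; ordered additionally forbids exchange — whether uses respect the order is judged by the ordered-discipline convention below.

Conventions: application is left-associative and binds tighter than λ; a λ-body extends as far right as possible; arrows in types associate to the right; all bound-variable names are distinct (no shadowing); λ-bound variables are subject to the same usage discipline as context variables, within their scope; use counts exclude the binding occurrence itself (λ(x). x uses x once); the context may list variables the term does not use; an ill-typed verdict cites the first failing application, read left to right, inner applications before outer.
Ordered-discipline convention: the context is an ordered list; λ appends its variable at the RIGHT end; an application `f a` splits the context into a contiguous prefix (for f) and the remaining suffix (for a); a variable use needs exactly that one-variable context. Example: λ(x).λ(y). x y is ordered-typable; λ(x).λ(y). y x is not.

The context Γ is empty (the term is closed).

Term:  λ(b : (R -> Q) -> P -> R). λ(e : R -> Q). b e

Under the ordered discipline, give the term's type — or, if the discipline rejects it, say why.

term : ((R -> Q) -> P -> R) -> (R -> Q) -> P -> R
variable uses: b (bound) ×1; e (bound) ×1
use order (left to right): b, e
typing: ✓ — ((R -> Q) -> P -> R) -> (R -> Q) -> P -> R
all disciplines: ordered ✓ · linear ✓ · affine ✓ · relevant ✓ · unrestricted ✓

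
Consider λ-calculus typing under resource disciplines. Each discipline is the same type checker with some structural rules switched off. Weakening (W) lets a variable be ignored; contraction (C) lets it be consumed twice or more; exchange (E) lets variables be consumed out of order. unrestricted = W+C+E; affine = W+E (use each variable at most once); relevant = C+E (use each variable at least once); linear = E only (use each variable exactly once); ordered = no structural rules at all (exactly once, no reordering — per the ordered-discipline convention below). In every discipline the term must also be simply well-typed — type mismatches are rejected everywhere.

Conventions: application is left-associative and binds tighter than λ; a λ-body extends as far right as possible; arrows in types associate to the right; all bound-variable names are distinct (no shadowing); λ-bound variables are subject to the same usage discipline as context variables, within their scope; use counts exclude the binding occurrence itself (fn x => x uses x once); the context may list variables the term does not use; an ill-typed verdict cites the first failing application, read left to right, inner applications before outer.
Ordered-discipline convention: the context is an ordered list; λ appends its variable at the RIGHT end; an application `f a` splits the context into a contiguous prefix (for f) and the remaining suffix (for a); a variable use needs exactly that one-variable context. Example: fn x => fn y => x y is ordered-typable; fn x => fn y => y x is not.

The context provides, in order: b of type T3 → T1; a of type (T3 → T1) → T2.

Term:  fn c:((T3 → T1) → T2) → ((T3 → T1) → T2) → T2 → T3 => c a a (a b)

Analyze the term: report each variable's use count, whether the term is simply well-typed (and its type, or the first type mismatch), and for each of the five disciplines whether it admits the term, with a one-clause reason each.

counts: b ×1; a ×3; c [bound] ×1
use order (left to right): c, a, a, a, b
typing: ✓ — (((T3 → T1) → T2) → ((T3 → T1) → T2) → T2 → T3) → T3
ordered: ✗, needs contraction — a ×3
linear: ✗, needs contraction — a ×3
affine: ✗, needs contraction — a ×3
relevant: ✓, every one of b, a, c appears
unrestricted: ✓, well-typed at (((T3 → T1) → T2) → ((T3 → T1) → T2) → T2 → T3) → T3; no restrictions here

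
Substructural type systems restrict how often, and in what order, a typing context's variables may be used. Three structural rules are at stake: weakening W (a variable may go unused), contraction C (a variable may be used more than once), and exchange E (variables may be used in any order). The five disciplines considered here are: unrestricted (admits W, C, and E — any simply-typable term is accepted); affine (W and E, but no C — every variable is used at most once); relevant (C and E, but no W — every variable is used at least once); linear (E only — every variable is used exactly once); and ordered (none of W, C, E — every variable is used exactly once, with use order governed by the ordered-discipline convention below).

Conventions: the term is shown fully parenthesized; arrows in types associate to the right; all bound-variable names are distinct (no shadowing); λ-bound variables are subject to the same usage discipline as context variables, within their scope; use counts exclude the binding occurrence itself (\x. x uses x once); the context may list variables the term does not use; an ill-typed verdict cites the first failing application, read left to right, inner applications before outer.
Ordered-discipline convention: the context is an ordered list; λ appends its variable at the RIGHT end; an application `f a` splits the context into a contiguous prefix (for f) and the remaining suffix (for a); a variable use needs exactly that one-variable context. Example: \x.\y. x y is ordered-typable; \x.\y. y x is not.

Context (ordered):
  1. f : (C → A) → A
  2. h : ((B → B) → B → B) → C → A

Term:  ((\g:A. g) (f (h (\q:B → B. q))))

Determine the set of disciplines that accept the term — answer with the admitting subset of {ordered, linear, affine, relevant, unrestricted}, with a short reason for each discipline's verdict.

admitting disciplines: ordered, linear, affine, relevant, unrestricted
variable uses: f=1, h=1, g (λ-bound)=1, q (λ-bound)=1
left-to-right use order: g, f, h, q
typing: the term checks, with type A
ordered: ✓, f, h, g, q: once each, no exchange needed
linear: ✓, f, h, g, q: one use apiece
affine: ✓, at most one use each (f, h, g, q)
relevant: ✓, at least one use each (f, h, g, q)
unrestricted: ✓, type-checks (A) and nothing is barred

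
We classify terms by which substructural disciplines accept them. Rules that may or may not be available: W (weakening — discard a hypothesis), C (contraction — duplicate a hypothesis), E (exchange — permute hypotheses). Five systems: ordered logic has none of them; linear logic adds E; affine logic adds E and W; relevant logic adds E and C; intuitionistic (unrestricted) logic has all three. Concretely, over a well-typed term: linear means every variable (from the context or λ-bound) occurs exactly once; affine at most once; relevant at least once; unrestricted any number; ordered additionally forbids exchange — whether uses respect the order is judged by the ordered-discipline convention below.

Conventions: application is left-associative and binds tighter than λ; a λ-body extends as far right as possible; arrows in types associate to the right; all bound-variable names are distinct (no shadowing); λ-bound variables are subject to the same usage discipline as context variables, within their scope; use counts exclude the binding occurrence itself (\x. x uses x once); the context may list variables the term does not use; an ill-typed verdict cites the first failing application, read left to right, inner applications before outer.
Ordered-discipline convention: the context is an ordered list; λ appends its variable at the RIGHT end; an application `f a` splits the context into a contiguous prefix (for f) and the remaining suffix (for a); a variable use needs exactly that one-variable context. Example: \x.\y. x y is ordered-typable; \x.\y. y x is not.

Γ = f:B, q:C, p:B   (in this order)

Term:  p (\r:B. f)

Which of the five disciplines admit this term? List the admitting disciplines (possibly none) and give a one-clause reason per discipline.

admitting disciplines: none
variable uses: f ×1, q ×0, p ×1, r [bound] ×0
use order (left to right): p, f
typing: ill-typed: can't apply a value of type B
ordered: ✗, the type mismatch rejects it
linear: ✗, not simply typable
affine: ✗, fails simple typing
relevant: ✗, a type mismatch blocks all five
unrestricted: ✗, the type mismatch rejects it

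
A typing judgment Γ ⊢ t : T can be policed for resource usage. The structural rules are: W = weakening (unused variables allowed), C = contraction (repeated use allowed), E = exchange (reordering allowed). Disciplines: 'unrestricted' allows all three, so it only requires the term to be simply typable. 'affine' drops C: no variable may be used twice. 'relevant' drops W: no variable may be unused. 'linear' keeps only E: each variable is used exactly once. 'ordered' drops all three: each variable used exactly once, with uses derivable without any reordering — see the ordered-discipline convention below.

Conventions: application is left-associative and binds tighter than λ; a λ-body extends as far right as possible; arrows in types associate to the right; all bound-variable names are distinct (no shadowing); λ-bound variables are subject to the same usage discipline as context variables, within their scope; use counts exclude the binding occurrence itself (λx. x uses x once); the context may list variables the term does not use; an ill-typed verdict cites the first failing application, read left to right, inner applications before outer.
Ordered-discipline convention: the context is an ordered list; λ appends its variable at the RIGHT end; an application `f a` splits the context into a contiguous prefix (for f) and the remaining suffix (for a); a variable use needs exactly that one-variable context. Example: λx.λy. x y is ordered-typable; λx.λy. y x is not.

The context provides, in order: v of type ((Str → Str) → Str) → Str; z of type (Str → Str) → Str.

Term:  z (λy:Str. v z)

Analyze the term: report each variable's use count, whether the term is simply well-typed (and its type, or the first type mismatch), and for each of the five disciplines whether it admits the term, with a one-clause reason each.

usage: v ×1, z ×2, y (bound) ×0
use order (left to right): z, v, z
typing: well-typed at Str
ordered: ✗, z ×2 used more than once (contraction); y never used (weakening)
linear: ✗, z ×2 used more than once (contraction); y never used (weakening)
affine: ✗, z ×2 used more than once (contraction)
relevant: ✗, y never used (weakening)
unrestricted: ✓, typability at Str is all that's needed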